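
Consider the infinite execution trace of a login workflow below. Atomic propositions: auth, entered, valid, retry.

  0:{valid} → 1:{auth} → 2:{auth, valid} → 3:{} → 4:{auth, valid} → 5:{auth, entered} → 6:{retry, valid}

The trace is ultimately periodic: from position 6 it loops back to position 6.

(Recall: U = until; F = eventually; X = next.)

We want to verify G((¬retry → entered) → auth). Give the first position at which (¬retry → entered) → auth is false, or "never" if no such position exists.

6

Check (¬retry → entered) → auth at each position in order: 0 ✓, 1 ✓, 2 ✓, 3 ✓, 4 ✓, 5 ✓.
At position 6 the labels are {retry, valid}, so (¬retry → entered) → auth is false there. This is the first violation.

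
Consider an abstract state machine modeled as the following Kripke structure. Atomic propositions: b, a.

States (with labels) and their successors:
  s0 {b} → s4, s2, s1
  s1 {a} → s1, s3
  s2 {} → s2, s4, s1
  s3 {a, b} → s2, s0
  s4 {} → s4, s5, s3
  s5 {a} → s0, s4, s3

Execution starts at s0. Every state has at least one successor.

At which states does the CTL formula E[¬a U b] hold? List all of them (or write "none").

{s0, s2, s3, s4}

States satisfying ¬a: {s0, s2, s4}.
States satisfying b: {s0, s3}.
States satisfying E[¬a U b]: {s0, s2, s3, s4}.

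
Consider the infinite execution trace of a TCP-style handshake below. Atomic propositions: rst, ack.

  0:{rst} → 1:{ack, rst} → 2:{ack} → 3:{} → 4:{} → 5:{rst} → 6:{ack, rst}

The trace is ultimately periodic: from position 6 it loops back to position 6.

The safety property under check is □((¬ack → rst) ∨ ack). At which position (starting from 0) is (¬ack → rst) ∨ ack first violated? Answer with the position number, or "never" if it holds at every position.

Check (¬ack → rst) ∨ ack at each position in order: 0 ✓, 1 ✓, 2 ✓.
At position 3 the labels are {}, so (¬ack → rst) ∨ ack is false there. This is the first violation.

3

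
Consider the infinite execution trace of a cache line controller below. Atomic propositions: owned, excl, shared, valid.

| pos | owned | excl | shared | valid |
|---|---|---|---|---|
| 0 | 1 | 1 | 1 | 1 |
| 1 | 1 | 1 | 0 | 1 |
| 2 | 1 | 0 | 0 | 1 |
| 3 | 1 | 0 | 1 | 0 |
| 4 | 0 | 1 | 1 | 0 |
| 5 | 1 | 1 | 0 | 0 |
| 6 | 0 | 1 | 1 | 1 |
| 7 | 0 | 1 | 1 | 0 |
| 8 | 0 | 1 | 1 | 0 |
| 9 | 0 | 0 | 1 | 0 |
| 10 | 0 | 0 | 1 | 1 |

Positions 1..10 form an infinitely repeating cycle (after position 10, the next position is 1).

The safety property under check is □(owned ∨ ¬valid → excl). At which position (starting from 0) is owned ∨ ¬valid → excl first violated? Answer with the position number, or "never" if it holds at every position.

Check owned ∨ ¬valid → excl at each position in order: 0 ✓, 1 ✓.
At position 2 the labels are {owned, valid}, so owned ∨ ¬valid → excl is false there. This is the first violation.

2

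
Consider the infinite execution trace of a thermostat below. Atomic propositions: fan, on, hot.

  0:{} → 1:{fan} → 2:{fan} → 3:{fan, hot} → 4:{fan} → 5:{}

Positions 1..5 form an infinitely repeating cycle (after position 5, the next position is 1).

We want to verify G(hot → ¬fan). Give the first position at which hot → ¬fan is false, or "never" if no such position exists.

Check hot → ¬fan at each position in order: 0 ✓, 1 ✓, 2 ✓.
At position 3 the labels are {fan, hot}, so hot → ¬fan is false there. This is the first violation.

3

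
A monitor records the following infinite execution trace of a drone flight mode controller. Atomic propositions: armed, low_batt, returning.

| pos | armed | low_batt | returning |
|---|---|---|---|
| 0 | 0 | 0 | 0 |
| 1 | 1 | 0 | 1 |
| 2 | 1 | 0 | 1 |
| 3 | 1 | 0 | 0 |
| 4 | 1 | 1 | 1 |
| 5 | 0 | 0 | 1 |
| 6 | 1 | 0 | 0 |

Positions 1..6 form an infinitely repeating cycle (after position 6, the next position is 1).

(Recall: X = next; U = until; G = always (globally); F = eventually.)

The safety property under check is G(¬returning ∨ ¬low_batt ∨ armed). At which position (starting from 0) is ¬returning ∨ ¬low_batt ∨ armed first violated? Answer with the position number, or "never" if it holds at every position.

¬returning ∨ ¬low_batt ∨ armed holds at every position 0..6, and those are all the positions the trace ever visits, so the invariant G(¬returning ∨ ¬low_batt ∨ armed) is never violated.

never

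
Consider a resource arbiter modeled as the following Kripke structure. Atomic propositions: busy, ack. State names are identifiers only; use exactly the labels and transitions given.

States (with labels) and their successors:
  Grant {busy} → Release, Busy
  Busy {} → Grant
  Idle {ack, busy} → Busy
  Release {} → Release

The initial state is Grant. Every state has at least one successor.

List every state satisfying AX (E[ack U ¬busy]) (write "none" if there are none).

States satisfying E[ack U ¬busy]: {Busy, Idle, Release}.
States satisfying AX (E[ack U ¬busy]): {Grant, Idle, Release}.

{Grant, Idle, Release}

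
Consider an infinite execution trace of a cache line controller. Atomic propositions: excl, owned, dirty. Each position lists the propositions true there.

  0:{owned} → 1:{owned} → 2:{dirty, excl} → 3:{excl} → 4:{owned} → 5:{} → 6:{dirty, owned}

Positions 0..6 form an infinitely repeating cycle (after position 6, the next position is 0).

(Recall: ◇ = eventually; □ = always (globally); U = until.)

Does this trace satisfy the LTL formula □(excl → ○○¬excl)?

Satisfied

excl → ○○¬excl holds at every position 0..6, and those are all positions ever visited, so □(excl → ○○¬excl) holds.
Positions where excl holds: 2, 3.
Check ○○¬excl at each: 2→ok, 3→ok.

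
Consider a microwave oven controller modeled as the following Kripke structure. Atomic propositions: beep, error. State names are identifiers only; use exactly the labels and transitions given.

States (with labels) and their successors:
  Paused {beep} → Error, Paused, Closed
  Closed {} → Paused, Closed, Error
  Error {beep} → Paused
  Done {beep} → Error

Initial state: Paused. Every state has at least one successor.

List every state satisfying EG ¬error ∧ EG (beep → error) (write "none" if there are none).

{Closed}

States satisfying ¬error: {Paused, Closed, Error, Done}.
States satisfying EG ¬error: {Paused, Closed, Error, Done}.
States satisfying beep → error: {Closed}.
States satisfying EG (beep → error): {Closed}.
States satisfying EG ¬error ∧ EG (beep → error): {Closed}.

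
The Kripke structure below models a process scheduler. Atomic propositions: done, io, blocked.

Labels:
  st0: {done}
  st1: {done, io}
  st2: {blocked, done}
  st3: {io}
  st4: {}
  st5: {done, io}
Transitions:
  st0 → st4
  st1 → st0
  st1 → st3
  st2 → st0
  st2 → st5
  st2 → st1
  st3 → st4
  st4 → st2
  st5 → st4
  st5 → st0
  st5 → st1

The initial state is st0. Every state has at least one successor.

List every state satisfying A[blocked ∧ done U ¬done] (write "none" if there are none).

{st3, st4}

States satisfying blocked ∧ done: {st2}.
States satisfying ¬done: {st3, st4}.
States satisfying A[blocked ∧ done U ¬done]: {st3, st4}.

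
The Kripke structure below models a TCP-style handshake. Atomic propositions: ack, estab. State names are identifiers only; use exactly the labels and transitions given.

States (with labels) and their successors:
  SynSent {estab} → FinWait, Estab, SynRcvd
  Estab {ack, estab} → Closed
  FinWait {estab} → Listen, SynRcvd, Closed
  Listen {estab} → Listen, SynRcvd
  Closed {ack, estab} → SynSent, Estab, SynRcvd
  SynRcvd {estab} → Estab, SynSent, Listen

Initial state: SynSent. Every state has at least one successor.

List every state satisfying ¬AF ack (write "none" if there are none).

States satisfying ack: {Estab, Closed}.
States satisfying AF ack: {Estab, Closed}.
States satisfying ¬AF ack: {SynSent, FinWait, Listen, SynRcvd}.

{SynSent, FinWait, Listen, SynRcvd}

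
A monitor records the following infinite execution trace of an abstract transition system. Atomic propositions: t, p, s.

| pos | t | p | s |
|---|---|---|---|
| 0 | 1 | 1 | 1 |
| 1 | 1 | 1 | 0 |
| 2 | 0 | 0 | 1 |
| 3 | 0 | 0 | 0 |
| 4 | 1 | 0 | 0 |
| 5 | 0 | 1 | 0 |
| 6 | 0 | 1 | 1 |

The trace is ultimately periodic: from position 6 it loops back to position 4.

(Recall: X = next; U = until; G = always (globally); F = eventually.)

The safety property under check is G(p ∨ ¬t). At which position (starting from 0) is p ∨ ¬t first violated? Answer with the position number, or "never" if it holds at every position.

Check p ∨ ¬t at each position in order: 0 ✓, 1 ✓, 2 ✓, 3 ✓.
At position 4 the labels are {t}, so p ∨ ¬t is false there. This is the first violation.

4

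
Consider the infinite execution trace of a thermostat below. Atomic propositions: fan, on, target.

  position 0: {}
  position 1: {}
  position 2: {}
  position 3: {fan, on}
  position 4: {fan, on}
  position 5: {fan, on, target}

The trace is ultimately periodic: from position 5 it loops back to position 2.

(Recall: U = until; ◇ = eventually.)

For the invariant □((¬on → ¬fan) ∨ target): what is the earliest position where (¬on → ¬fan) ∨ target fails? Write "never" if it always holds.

never

(¬on → ¬fan) ∨ target holds at every position 0..5, and those are all the positions the trace ever visits, so the invariant □((¬on → ¬fan) ∨ target) is never violated.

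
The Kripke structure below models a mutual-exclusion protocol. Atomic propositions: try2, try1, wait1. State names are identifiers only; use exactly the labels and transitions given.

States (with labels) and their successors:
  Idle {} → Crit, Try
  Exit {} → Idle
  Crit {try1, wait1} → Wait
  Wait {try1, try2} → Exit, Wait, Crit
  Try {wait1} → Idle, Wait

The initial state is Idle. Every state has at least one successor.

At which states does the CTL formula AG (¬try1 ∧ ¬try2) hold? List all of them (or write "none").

none

States satisfying ¬try1 ∧ ¬try2: {Idle, Exit, Try}.
States satisfying AG (¬try1 ∧ ¬try2): ∅.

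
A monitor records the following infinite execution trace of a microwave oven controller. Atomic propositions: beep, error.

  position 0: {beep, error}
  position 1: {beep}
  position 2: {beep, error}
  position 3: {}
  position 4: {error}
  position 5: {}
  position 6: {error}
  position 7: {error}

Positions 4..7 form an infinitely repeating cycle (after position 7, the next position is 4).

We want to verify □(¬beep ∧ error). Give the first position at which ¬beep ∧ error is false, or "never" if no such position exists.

At position 0 the labels are {beep, error}, so ¬beep ∧ error is false there. This is the first violation.

0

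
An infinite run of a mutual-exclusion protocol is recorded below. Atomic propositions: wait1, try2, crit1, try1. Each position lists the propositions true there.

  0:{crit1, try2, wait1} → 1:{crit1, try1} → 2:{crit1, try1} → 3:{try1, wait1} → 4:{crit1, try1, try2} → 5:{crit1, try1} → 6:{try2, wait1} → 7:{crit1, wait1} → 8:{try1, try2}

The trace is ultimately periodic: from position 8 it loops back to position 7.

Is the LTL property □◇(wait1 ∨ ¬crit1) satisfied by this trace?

Satisfied

◇(wait1 ∨ ¬crit1) holds at every position 0..8, and those are all positions ever visited, so □◇(wait1 ∨ ¬crit1) holds.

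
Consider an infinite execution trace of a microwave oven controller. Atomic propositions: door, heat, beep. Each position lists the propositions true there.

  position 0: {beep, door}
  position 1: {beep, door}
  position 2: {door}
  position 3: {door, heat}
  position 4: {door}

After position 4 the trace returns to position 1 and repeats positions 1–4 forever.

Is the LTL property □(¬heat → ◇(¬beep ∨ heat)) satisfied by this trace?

¬heat → ◇(¬beep ∨ heat) holds at every position 0..4, and those are all positions ever visited, so □(¬heat → ◇(¬beep ∨ heat)) holds.
Positions where ¬heat holds: 0, 1, 2, 4.
Check ◇(¬beep ∨ heat) at each: 0→ok, 1→ok, 2→ok, 4→ok.

Satisfied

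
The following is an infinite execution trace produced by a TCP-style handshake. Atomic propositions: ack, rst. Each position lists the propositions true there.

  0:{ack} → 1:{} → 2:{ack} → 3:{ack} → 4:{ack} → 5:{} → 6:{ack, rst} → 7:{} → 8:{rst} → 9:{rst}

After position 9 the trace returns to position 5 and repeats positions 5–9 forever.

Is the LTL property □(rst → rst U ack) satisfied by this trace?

No

rst → rst U ack must hold at every position from 0 onward. It fails at position 8, so □(rst → rst U ack) is false.
Positions where rst holds: 6, 8, 9.
Check rst U ack at each: 6→ok, 8→fails, 9→fails.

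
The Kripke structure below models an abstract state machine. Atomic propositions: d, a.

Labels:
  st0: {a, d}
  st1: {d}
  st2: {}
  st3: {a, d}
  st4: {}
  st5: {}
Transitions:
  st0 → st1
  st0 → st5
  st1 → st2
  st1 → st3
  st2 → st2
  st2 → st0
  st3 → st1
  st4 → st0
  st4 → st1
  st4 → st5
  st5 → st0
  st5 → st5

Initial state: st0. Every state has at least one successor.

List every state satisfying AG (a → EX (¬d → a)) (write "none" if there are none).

{st0, st1, st2, st3, st4, st5}

States satisfying a → EX (¬d → a): {st0, st1, st2, st3, st4, st5}.
States satisfying AG (a → EX (¬d → a)): {st0, st1, st2, st3, st4, st5}.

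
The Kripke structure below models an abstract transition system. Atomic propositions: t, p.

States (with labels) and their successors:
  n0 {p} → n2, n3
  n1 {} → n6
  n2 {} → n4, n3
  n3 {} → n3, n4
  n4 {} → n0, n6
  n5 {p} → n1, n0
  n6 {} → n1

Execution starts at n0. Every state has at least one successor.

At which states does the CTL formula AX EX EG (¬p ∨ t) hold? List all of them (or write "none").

States satisfying EX EG (¬p ∨ t): {n0, n1, n2, n3, n4, n5, n6}.
States satisfying AX EX EG (¬p ∨ t): {n0, n1, n2, n3, n4, n5, n6}.

{n0, n1, n2, n3, n4, n5, n6}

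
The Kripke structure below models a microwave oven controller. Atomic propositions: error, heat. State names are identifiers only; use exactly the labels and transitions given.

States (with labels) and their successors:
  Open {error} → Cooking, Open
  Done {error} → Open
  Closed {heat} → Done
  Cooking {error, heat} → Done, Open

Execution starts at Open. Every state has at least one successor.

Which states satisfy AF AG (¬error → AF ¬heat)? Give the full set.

States satisfying AG (¬error → AF ¬heat): {Open, Done, Closed, Cooking}.
States satisfying AF AG (¬error → AF ¬heat): {Open, Done, Closed, Cooking}.

{Open, Done, Closed, Cooking}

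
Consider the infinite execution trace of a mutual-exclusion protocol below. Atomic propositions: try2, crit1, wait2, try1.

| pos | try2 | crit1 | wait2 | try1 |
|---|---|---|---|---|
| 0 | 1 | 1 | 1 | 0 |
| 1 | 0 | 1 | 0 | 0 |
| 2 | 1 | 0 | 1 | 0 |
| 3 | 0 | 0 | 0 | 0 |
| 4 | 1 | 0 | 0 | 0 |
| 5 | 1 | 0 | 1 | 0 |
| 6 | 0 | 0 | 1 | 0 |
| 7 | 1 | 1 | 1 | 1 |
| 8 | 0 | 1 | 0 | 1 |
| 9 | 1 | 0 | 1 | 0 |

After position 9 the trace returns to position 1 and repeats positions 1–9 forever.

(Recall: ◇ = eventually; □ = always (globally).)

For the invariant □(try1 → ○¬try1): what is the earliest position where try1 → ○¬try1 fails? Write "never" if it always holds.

7

Check try1 → ○¬try1 at each position in order: 0 ✓, 1 ✓, 2 ✓, 3 ✓, 4 ✓, 5 ✓, 6 ✓.
At position 7 the labels are {crit1, try1, try2, wait2} and the next position 8 has {crit1, try1}, so try1 → ○¬try1 is false there. This is the first violation.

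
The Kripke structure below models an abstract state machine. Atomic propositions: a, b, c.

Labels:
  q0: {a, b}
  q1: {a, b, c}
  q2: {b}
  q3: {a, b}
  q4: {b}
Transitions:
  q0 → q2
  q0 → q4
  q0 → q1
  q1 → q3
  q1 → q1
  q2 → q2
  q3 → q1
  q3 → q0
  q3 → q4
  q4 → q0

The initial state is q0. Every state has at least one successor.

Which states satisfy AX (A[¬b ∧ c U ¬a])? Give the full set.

{q2}

States satisfying A[¬b ∧ c U ¬a]: {q2, q4}.
States satisfying AX (A[¬b ∧ c U ¬a]): {q2}.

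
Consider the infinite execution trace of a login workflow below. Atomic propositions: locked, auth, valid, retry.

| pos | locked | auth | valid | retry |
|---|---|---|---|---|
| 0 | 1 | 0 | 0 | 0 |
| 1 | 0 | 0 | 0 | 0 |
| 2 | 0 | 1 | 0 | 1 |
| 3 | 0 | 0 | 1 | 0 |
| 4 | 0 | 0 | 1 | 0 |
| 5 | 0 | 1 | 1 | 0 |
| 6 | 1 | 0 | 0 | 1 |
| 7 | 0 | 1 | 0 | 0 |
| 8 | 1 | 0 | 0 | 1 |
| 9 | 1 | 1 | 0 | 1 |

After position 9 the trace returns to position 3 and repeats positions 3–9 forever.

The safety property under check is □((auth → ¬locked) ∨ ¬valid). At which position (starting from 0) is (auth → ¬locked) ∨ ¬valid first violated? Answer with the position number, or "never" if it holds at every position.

(auth → ¬locked) ∨ ¬valid holds at every position 0..9, and those are all the positions the trace ever visits, so the invariant □((auth → ¬locked) ∨ ¬valid) is never violated.

never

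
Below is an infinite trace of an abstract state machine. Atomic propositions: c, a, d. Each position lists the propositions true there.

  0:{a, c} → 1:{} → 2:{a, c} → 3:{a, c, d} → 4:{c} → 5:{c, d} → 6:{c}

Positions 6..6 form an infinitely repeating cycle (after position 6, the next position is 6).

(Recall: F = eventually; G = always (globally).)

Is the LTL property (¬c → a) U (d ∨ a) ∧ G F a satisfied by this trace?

Walking from position 0: d ∨ a first holds at position 0, and ¬c → a holds at every earlier position along the way, so (¬c → a) U (d ∨ a) holds.
F a must hold at every position from 0 onward. It fails at position 4, so G F a is false.
At position 0: (¬c → a) U (d ∨ a) is true; G F a is false; so (¬c → a) U (d ∨ a) ∧ G F a is false.

No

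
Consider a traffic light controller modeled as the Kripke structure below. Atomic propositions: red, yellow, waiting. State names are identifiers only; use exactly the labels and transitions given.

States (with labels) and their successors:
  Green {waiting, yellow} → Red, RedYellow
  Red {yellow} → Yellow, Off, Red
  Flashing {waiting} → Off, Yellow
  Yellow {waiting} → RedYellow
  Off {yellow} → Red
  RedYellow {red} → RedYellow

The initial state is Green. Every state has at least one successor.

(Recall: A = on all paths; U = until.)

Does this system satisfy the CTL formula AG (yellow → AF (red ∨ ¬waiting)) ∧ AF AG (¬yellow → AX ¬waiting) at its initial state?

States satisfying yellow → AF (red ∨ ¬waiting): {Green, Red, Flashing, Yellow, Off, RedYellow}.
States satisfying AG (yellow → AF (red ∨ ¬waiting)): {Green, Red, Flashing, Yellow, Off, RedYellow}.
States satisfying AG (¬yellow → AX ¬waiting): {Green, Red, Yellow, Off, RedYellow}.
States satisfying AF AG (¬yellow → AX ¬waiting): {Green, Red, Flashing, Yellow, Off, RedYellow}.
States satisfying AG (yellow → AF (red ∨ ¬waiting)) ∧ AF AG (¬yellow → AX ¬waiting): {Green, Red, Flashing, Yellow, Off, RedYellow}.
Green ∈ Sat(AG (yellow → AF (red ∨ ¬waiting)) ∧ AF AG (¬yellow → AX ¬waiting)).

Yes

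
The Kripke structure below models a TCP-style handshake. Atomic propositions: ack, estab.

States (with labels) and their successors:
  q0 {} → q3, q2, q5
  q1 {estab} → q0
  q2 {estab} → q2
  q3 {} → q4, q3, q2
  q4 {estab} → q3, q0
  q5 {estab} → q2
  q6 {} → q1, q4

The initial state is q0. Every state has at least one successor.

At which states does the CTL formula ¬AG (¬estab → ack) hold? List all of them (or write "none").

{q0, q1, q3, q4, q6}

States satisfying ¬estab → ack: {q1, q2, q4, q5}.
States satisfying AG (¬estab → ack): {q2, q5}.
States satisfying ¬AG (¬estab → ack): {q0, q1, q3, q4, q6}.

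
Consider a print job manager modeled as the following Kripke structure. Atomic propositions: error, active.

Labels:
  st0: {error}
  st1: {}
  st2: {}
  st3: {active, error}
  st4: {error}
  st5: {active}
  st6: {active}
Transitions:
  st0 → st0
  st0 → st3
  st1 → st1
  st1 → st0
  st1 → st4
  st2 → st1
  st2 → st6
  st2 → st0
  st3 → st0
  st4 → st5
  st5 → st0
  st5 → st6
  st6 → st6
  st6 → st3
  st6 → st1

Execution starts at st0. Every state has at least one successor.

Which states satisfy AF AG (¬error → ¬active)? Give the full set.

States satisfying AG (¬error → ¬active): {st0, st3}.
States satisfying AF AG (¬error → ¬active): {st0, st3}.

{st0, st3}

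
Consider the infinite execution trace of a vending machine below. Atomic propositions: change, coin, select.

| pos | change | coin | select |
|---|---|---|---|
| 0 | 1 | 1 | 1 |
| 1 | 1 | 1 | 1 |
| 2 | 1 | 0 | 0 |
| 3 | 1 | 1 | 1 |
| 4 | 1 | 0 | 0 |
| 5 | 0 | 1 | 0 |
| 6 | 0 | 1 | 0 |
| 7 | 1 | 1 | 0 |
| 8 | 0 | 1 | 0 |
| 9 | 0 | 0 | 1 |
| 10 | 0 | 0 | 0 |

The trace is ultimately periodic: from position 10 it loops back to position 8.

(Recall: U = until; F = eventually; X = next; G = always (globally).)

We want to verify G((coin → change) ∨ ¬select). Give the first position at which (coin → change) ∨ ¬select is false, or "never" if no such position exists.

never

(coin → change) ∨ ¬select holds at every position 0..10, and those are all the positions the trace ever visits, so the invariant G((coin → change) ∨ ¬select) is never violated.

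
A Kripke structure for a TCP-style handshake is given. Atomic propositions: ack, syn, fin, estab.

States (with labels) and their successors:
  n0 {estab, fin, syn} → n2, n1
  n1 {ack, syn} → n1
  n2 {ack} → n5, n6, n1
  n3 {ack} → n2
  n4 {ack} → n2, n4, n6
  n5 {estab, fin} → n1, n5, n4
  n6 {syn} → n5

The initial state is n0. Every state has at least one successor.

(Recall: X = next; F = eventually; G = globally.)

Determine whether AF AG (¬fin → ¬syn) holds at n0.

States satisfying AG (¬fin → ¬syn): ∅.
States satisfying AF AG (¬fin → ¬syn): ∅.
There is a path from n0 along which AG (¬fin → ¬syn) never holds.
n0 ∉ Sat(AF AG (¬fin → ¬syn)).

Does not hold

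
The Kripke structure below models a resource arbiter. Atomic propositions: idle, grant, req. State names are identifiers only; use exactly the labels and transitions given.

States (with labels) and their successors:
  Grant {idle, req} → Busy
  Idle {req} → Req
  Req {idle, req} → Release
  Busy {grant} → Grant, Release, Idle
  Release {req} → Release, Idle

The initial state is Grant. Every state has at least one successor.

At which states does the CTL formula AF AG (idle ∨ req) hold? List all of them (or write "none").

{Idle, Req, Release}

States satisfying AG (idle ∨ req): {Idle, Req, Release}.
States satisfying AF AG (idle ∨ req): {Idle, Req, Release}.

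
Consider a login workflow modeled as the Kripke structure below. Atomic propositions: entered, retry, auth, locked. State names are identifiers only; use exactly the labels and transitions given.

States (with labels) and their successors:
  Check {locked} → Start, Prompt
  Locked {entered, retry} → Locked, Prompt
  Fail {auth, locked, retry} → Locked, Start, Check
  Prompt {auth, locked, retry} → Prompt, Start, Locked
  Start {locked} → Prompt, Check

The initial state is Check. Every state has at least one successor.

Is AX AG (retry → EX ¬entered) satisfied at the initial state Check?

Yes

States satisfying AG (retry → EX ¬entered): {Check, Locked, Fail, Prompt, Start}.
States satisfying AX AG (retry → EX ¬entered): {Check, Locked, Fail, Prompt, Start}.
Check ∈ Sat(AX AG (retry → EX ¬entered)).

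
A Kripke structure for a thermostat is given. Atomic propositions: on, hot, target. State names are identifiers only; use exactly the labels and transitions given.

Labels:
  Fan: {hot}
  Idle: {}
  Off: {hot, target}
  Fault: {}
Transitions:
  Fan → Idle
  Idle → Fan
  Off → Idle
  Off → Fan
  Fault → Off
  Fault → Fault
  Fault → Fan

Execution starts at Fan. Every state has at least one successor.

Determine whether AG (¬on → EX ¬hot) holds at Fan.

States satisfying ¬on → EX ¬hot: {Fan, Off, Fault}.
States satisfying AG (¬on → EX ¬hot): ∅.
Idle is reachable from Fan and violates ¬on → EX ¬hot, so AG fails at Fan.
Fan ∉ Sat(AG (¬on → EX ¬hot)).

Does not hold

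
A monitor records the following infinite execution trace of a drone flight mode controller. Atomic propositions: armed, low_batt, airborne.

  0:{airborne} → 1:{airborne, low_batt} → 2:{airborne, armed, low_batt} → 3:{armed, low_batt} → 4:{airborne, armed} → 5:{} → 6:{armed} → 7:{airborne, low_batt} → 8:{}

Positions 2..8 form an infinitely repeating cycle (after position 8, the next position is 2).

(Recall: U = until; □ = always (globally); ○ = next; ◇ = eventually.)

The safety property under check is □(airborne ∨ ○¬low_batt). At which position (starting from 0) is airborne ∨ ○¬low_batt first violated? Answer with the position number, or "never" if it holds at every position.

Check airborne ∨ ○¬low_batt at each position in order: 0 ✓, 1 ✓, 2 ✓, 3 ✓, 4 ✓, 5 ✓.
At position 6 the labels are {armed} and the next position 7 has {airborne, low_batt}, so airborne ∨ ○¬low_batt is false there. This is the first violation.

6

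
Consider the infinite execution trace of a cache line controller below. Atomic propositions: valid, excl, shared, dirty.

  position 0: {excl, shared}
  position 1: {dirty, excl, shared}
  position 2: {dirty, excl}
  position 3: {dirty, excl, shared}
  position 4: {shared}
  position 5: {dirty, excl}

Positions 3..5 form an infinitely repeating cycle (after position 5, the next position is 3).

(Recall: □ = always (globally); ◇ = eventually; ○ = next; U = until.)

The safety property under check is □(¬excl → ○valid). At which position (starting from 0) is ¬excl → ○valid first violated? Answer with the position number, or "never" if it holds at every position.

4

Check ¬excl → ○valid at each position in order: 0 ✓, 1 ✓, 2 ✓, 3 ✓.
At position 4 the labels are {shared} and the next position 5 has {dirty, excl}, so ¬excl → ○valid is false there. This is the first violation.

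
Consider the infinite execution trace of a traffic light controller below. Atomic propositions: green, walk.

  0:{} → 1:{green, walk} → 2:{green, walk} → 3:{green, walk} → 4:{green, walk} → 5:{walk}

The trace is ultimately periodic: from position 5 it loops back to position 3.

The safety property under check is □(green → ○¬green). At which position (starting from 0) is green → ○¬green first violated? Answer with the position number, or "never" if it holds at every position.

1

Check green → ○¬green at each position in order: 0 ✓.
At position 1 the labels are {green, walk} and the next position 2 has {green, walk}, so green → ○¬green is false there. This is the first violation.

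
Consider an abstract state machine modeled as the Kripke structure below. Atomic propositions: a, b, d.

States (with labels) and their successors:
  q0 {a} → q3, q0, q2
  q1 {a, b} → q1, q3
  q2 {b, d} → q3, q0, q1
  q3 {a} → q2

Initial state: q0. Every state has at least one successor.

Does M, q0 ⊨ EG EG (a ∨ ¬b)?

States satisfying EG (a ∨ ¬b): {q0, q1}.
States satisfying EG EG (a ∨ ¬b): {q0, q1}.
q0 ∈ Sat(EG EG (a ∨ ¬b)).

Yes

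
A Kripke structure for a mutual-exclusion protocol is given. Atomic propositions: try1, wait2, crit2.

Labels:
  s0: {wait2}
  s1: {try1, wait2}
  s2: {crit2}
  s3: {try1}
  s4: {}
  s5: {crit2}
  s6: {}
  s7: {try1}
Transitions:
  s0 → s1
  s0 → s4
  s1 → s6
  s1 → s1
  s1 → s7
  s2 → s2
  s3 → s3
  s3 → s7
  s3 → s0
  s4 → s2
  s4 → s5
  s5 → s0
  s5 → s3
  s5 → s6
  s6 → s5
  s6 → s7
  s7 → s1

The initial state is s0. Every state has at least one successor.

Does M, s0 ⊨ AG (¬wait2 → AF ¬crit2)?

No

States satisfying ¬wait2 → AF ¬crit2: {s0, s1, s3, s4, s5, s6, s7}.
States satisfying AG (¬wait2 → AF ¬crit2): ∅.
s2 is reachable from s0 and violates ¬wait2 → AF ¬crit2, so AG fails at s0.
s0 ∉ Sat(AG (¬wait2 → AF ¬crit2)).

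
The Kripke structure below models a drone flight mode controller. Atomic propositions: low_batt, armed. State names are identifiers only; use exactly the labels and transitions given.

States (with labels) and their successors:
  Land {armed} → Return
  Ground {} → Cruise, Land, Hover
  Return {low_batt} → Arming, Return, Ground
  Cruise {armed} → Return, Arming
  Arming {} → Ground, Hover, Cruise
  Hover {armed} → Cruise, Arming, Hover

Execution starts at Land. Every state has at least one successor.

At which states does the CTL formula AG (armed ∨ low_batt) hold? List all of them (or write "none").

none

States satisfying armed ∨ low_batt: {Land, Return, Cruise, Hover}.
States satisfying AG (armed ∨ low_batt): ∅.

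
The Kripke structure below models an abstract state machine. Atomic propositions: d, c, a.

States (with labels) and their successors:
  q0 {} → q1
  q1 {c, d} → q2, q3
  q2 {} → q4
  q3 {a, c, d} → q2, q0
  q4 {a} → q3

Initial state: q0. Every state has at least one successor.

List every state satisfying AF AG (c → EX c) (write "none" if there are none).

States satisfying AG (c → EX c): ∅.
States satisfying AF AG (c → EX c): ∅.

none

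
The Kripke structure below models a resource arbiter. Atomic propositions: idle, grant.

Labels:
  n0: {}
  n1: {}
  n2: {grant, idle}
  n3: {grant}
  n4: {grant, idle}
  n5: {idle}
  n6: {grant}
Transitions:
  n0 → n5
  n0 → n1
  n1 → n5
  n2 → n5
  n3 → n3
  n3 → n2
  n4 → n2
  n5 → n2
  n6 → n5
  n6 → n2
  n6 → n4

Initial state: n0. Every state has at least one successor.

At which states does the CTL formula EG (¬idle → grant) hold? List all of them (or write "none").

{n2, n3, n4, n5, n6}

States satisfying ¬idle → grant: {n2, n3, n4, n5, n6}.
States satisfying EG (¬idle → grant): {n2, n3, n4, n5, n6}.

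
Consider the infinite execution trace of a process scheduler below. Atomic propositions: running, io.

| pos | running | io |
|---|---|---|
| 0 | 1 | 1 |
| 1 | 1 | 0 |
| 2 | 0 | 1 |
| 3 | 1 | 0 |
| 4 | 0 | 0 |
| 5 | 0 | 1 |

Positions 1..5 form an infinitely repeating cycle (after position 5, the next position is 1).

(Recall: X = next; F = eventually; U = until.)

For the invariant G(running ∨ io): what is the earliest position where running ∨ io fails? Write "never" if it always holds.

Check running ∨ io at each position in order: 0 ✓, 1 ✓, 2 ✓, 3 ✓.
At position 4 the labels are {}, so running ∨ io is false there. This is the first violation.

4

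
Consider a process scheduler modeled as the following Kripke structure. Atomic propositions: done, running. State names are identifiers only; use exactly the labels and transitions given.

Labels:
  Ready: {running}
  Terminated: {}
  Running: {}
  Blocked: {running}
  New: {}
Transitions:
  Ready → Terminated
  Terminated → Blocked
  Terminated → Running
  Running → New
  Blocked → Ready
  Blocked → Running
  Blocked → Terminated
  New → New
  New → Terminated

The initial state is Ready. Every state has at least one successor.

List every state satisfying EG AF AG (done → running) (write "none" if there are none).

{Ready, Terminated, Running, Blocked, New}

States satisfying AF AG (done → running): {Ready, Terminated, Running, Blocked, New}.
States satisfying EG AF AG (done → running): {Ready, Terminated, Running, Blocked, New}.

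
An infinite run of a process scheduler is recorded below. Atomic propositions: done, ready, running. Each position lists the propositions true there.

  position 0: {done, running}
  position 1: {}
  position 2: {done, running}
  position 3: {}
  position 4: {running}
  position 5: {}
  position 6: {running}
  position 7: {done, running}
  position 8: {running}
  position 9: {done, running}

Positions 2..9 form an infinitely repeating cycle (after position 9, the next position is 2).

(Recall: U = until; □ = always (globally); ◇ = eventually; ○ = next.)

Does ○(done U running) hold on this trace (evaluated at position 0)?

Does not hold

The position after 0 is 1; done U running is false there.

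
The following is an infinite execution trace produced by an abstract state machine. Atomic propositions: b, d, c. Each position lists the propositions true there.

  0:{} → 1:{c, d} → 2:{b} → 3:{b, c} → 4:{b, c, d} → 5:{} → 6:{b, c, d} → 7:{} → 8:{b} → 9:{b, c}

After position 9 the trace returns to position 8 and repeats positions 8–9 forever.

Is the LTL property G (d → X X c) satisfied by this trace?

Does not hold

d → X X c must hold at every position from 0 onward. It fails at position 6, so G (d → X X c) is false.
Positions where d holds: 1, 4, 6.
Check X X c at each: 1→ok, 4→ok, 6→fails.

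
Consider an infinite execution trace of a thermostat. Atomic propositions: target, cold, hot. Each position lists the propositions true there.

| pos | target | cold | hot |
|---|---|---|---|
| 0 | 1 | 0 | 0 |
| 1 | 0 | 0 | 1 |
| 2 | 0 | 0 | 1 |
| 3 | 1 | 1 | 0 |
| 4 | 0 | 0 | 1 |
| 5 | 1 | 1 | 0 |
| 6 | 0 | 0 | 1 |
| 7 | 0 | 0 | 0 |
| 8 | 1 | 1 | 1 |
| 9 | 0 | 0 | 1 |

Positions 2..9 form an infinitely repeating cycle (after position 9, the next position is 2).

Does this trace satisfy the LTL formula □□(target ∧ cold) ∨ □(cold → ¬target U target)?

□(target ∧ cold) must hold at every position from 0 onward. It fails at position 0, so □□(target ∧ cold) is false.
cold → ¬target U target holds at every position 0..9, and those are all positions ever visited, so □(cold → ¬target U target) holds.
Positions where cold holds: 3, 5, 8.
Check ¬target U target at each: 3→ok, 5→ok, 8→ok.
At position 0: □□(target ∧ cold) is false; □(cold → ¬target U target) is true; so □□(target ∧ cold) ∨ □(cold → ¬target U target) is true.

Holds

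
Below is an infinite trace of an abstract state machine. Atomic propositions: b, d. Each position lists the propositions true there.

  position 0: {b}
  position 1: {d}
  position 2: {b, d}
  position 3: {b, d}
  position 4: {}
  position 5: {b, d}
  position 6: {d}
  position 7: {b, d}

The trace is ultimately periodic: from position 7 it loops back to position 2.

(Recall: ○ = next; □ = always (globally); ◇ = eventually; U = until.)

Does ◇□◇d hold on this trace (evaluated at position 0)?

Holds

□◇d holds at position 0, which is reachable from 0, so ◇□◇d holds.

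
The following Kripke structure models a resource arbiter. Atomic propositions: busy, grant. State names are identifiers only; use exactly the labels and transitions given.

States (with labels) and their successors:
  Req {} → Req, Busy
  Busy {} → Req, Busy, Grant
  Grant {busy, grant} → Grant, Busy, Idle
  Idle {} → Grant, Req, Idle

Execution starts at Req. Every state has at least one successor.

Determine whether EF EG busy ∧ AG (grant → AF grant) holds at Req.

Holds

States satisfying EG busy: {Grant}.
States satisfying EF EG busy: {Req, Busy, Grant, Idle}.
States satisfying grant → AF grant: {Req, Busy, Grant, Idle}.
States satisfying AG (grant → AF grant): {Req, Busy, Grant, Idle}.
States satisfying EF EG busy ∧ AG (grant → AF grant): {Req, Busy, Grant, Idle}.
Req ∈ Sat(EF EG busy ∧ AG (grant → AF grant)).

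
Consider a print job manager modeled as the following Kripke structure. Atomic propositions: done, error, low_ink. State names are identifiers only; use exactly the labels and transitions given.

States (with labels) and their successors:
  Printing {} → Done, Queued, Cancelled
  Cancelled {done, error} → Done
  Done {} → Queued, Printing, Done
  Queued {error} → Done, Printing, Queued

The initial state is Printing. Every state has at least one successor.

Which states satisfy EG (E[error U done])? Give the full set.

none

States satisfying E[error U done]: {Cancelled}.
States satisfying EG (E[error U done]): ∅.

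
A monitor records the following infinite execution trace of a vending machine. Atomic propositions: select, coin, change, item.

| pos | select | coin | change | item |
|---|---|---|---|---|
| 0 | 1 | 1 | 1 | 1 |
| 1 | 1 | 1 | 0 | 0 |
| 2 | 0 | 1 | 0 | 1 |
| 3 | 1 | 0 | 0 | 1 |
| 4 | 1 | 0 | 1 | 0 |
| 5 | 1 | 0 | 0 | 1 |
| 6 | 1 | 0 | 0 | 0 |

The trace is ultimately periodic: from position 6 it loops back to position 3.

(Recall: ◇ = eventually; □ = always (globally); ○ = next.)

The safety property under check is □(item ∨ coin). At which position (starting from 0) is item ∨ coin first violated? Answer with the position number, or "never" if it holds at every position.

Check item ∨ coin at each position in order: 0 ✓, 1 ✓, 2 ✓, 3 ✓.
At position 4 the labels are {change, select}, so item ∨ coin is false there. This is the first violation.

4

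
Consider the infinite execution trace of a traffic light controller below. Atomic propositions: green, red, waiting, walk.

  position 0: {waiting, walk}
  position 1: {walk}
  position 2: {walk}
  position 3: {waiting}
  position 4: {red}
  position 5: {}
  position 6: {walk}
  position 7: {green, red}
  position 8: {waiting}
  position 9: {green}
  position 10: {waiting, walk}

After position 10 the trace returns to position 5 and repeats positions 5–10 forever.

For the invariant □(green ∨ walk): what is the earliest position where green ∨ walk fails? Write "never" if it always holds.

Check green ∨ walk at each position in order: 0 ✓, 1 ✓, 2 ✓.
At position 3 the labels are {waiting}, so green ∨ walk is false there. This is the first violation.

3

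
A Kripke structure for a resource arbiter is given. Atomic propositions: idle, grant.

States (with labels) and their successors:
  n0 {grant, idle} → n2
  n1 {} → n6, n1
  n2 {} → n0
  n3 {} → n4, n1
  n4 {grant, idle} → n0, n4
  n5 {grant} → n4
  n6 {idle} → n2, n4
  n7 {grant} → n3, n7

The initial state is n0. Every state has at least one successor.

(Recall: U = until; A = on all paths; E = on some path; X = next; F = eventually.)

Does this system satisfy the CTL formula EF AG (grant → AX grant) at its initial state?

States satisfying AG (grant → AX grant): ∅.
States satisfying EF AG (grant → AX grant): ∅.
No suitable path/successor from n0 witnesses the formula.
n0 ∉ Sat(EF AG (grant → AX grant)).

Violated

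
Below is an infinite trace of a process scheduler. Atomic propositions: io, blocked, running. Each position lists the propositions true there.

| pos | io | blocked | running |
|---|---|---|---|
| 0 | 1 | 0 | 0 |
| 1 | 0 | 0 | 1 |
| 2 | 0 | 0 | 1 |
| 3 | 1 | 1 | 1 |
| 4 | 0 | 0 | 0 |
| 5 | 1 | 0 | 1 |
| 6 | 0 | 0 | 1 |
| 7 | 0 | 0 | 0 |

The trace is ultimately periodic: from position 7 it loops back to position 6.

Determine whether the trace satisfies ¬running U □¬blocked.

Violated

Walking from position 0: at position 1, □¬blocked has not yet held and ¬running fails, so ¬running U □¬blocked is false.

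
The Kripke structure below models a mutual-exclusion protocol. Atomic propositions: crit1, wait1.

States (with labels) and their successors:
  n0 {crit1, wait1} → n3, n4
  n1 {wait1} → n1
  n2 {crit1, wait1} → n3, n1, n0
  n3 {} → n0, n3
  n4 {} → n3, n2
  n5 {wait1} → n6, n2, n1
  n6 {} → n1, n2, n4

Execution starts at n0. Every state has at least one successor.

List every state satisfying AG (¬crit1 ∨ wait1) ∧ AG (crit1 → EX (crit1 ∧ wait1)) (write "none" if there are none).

{n1}

States satisfying ¬crit1 ∨ wait1: {n0, n1, n2, n3, n4, n5, n6}.
States satisfying AG (¬crit1 ∨ wait1): {n0, n1, n2, n3, n4, n5, n6}.
States satisfying crit1 → EX (crit1 ∧ wait1): {n1, n2, n3, n4, n5, n6}.
States satisfying AG (crit1 → EX (crit1 ∧ wait1)): {n1}.
States satisfying AG (¬crit1 ∨ wait1) ∧ AG (crit1 → EX (crit1 ∧ wait1)): {n1}.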